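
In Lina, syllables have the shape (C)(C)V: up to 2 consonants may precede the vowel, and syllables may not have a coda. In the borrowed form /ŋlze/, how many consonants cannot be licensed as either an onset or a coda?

1

The consonants /ŋ/ cannot be parsed into a legal (C)(C)V syllable (no codas are permitted; onsets may contain at most 2 consonants).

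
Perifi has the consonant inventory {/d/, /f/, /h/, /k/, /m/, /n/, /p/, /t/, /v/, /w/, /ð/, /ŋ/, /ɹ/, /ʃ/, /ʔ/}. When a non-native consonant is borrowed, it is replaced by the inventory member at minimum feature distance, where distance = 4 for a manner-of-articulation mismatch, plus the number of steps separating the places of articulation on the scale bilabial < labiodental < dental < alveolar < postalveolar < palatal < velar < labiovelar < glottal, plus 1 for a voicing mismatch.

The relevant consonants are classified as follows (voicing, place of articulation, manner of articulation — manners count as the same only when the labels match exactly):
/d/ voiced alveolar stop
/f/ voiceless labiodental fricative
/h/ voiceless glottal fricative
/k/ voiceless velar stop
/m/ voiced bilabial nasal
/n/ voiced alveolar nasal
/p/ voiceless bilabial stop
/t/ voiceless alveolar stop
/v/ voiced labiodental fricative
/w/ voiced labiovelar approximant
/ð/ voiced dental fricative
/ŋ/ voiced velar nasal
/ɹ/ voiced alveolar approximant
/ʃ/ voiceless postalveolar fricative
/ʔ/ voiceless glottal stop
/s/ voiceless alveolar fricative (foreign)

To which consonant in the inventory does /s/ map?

ʃ

/ʃ/ is closest: same manner (fricative), place distance 1 (alveolar→postalveolar), same voicing; total 1. Next closest is /f/ at distance 2.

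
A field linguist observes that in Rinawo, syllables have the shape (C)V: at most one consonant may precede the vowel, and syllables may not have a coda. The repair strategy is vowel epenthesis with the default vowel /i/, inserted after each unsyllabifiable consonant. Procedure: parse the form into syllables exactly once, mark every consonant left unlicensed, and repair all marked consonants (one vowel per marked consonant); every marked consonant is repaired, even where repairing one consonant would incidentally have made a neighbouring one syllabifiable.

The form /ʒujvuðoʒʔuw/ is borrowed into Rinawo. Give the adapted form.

ʒujivuðoʒiʔuwi

Under (C)V, the unsyllabifiable consonants are /j/, /ʒ/, /w/ (no codas are permitted; onsets are limited to one consonant).
Inserting the epenthetic vowel yields /j/ → /ji/, /ʒ/ → /ʒi/, /w/ → /wi/.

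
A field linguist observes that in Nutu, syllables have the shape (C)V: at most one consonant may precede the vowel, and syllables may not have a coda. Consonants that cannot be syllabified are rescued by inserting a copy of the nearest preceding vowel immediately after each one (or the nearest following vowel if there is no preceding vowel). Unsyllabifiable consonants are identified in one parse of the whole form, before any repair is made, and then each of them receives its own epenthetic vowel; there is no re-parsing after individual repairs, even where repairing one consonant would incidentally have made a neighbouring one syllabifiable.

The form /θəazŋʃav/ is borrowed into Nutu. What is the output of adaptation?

The consonants /z/, /ŋ/, /v/ cannot be parsed into a legal (C)V syllable (no codas are permitted; onsets are limited to one consonant).
Epenthesis after each stranded consonant: /z/ → /za/, /ŋ/ → /ŋa/, /v/ → /va/.

θəazaŋaʃava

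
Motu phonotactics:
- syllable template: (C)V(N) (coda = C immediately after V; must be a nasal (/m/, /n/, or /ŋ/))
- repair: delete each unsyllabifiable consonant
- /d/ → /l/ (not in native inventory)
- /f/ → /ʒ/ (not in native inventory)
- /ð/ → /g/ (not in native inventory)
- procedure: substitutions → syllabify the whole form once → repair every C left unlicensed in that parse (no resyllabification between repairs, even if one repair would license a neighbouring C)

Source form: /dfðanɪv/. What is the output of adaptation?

Substitution: /d/ → /l/, /f/ → /ʒ/, /ð/ → /g/, giving /lʒganɪv/.
Under (C)V(N), the unsyllabifiable consonants are /l/, /ʒ/, /v/ (only a nasal (/m/, /n/, or /ŋ/) is licensed in coda position; onsets are limited to one consonant).
Deleting the stranded consonants removes /l/, /ʒ/, /v/.

ganɪ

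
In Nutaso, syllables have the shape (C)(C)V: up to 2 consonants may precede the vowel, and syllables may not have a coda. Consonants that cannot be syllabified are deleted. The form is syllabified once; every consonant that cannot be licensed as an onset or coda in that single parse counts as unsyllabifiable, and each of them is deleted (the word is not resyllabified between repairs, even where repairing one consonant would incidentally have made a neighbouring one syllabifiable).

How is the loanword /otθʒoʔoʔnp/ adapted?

The consonants /t/, /ʔ/, /n/, /p/ cannot be parsed into a legal (C)(C)V syllable (no codas are permitted; onsets may contain at most 2 consonants).
Deleting the stranded consonants removes /t/, /ʔ/, /n/, /p/.

oθʒoʔo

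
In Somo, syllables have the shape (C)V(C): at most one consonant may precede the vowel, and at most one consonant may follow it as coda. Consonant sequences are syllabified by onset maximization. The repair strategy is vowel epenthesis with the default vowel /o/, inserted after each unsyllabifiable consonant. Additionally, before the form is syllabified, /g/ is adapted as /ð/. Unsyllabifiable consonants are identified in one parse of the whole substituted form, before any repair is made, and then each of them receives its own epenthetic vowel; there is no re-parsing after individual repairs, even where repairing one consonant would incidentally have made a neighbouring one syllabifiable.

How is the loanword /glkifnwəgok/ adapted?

Substitution: /g/ → /ð/, giving /ðlkifnwəðok/.
The consonants /ð/, /l/, /n/ cannot be parsed into a legal (C)V(C) syllable (at most one coda consonant is licensed; onsets are limited to one consonant).
Inserting the epenthetic vowel yields /ð/ → /ðo/, /l/ → /lo/, /n/ → /no/.

ðolokifnowəðok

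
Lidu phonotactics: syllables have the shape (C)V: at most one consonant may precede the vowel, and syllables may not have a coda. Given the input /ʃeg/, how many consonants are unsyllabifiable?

1

Under (C)V, the unsyllabifiable consonants are /g/ (no codas are permitted; onsets are limited to one consonant).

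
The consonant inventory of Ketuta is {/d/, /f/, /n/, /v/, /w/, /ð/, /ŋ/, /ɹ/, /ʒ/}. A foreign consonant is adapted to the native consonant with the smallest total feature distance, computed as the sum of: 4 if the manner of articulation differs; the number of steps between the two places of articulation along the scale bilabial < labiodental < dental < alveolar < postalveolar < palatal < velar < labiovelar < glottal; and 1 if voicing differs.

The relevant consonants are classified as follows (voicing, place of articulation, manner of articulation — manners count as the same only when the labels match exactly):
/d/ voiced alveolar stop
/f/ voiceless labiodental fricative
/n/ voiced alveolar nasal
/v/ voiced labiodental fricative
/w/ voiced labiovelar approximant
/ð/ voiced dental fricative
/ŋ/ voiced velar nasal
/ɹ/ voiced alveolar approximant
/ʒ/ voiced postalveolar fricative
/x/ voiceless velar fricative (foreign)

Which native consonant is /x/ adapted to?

/ʒ/ is closest: same manner (fricative), place distance 2 (velar→postalveolar), voicing differs (+1); total 3. Next closest is /f/ at distance 5.

ʒ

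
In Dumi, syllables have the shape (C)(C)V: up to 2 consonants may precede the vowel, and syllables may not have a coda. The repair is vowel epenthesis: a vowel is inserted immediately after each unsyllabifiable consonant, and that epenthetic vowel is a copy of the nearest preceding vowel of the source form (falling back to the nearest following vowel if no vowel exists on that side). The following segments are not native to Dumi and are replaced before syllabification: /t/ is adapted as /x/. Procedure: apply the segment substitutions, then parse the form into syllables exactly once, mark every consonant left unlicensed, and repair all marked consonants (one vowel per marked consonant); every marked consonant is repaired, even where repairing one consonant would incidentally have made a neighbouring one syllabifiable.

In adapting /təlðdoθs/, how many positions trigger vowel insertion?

3

After substitution the input is /xəlðdoθs/.
The unsyllabifiable consonants are /l/, /θ/, /s/; each receives one epenthetic vowel.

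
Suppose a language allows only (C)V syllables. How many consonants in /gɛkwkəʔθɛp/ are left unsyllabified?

Syllabifying with onset maximization leaves /k/, /w/, /ʔ/, /p/ stranded (no codas are permitted; onsets are limited to one consonant).

4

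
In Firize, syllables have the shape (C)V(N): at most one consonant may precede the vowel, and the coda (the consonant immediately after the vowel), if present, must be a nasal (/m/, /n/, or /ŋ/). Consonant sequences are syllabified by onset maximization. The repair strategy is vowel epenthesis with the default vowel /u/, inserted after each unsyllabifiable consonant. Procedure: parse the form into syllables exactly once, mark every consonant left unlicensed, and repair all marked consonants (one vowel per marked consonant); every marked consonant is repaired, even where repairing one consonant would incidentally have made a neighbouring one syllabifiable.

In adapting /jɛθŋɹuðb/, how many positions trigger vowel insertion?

4

The unsyllabifiable consonants are /θ/, /ŋ/, /ð/, /b/; each receives one epenthetic vowel.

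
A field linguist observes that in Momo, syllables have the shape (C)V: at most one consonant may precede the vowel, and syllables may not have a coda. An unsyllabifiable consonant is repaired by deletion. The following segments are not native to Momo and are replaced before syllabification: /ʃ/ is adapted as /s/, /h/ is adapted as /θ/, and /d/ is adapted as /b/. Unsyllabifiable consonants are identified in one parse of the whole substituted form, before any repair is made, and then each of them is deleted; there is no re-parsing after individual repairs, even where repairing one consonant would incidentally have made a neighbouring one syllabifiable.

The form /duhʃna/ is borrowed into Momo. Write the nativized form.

Substitution: /d/ → /b/, /h/ → /θ/, /ʃ/ → /s/, giving /buθsna/.
Under (C)V, the unsyllabifiable consonants are /θ/, /s/ (no codas are permitted; onsets are limited to one consonant).
Deleting the stranded consonants removes /θ/, /s/.

buna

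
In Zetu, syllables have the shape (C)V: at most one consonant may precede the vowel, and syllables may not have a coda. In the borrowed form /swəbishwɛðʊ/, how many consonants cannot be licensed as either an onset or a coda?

Under (C)V, the unsyllabifiable consonants are /s/, /s/, /h/ (no codas are permitted; onsets are limited to one consonant).

3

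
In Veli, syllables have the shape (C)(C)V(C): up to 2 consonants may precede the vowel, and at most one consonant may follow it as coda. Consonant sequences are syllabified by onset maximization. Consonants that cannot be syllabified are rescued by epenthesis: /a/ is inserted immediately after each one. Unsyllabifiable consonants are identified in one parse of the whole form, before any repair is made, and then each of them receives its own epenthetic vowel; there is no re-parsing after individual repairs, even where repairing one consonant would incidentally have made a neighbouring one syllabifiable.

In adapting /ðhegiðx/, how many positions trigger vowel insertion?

The unsyllabifiable consonants are /x/; each receives one epenthetic vowel.

1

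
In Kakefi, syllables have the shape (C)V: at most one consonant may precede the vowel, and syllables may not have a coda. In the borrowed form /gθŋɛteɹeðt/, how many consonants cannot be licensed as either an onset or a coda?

4

Under (C)V, the unsyllabifiable consonants are /g/, /θ/, /ð/, /t/ (no codas are permitted; onsets are limited to one consonant).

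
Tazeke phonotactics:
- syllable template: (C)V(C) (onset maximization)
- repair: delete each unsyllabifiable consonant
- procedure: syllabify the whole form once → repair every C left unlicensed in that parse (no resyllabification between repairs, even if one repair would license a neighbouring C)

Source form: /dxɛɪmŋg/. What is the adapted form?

xɛɪm

Under (C)V(C), the unsyllabifiable consonants are /d/, /ŋ/, /g/ (at most one coda consonant is licensed; onsets are limited to one consonant).
Each unlicensed consonant is deleted: /d/, /ŋ/, /g/.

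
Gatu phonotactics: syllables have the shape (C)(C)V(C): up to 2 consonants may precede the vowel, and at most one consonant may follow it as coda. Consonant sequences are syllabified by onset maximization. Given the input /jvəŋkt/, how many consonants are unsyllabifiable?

2

Syllabifying with onset maximization leaves /k/, /t/ stranded (at most one coda consonant is licensed; onsets may contain at most 2 consonants).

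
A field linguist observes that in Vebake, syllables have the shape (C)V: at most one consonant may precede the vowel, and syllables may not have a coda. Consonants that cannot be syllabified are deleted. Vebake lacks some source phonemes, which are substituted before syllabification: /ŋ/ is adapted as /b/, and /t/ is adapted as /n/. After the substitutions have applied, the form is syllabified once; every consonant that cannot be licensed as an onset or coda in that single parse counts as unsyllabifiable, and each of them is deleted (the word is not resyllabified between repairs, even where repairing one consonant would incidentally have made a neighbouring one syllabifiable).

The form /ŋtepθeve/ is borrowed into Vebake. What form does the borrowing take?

Substitution: /ŋ/ → /b/, /t/ → /n/, giving /bnepθeve/.
Syllabifying with onset maximization leaves /b/, /p/ stranded (no codas are permitted; onsets are limited to one consonant).
Deleting the stranded consonants removes /b/, /p/.

neθeve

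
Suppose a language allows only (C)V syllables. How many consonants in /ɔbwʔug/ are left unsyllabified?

The consonants /b/, /w/, /g/ cannot be parsed into a legal (C)V syllable (no codas are permitted; onsets are limited to one consonant).

3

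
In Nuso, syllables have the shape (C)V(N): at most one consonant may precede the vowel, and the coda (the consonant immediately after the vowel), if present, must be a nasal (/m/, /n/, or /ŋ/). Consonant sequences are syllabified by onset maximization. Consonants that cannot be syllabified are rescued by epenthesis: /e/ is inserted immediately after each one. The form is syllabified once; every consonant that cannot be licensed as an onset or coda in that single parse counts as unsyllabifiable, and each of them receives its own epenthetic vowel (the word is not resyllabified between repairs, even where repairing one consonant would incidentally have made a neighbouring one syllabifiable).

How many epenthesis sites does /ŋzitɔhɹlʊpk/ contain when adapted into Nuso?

The unsyllabifiable consonants are /ŋ/, /h/, /ɹ/, /p/, /k/; each receives one epenthetic vowel.

5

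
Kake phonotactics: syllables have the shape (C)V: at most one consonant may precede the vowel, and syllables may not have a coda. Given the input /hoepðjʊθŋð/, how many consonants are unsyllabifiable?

Under (C)V, the unsyllabifiable consonants are /p/, /ð/, /θ/, /ŋ/, /ð/ (no codas are permitted; onsets are limited to one consonant).

5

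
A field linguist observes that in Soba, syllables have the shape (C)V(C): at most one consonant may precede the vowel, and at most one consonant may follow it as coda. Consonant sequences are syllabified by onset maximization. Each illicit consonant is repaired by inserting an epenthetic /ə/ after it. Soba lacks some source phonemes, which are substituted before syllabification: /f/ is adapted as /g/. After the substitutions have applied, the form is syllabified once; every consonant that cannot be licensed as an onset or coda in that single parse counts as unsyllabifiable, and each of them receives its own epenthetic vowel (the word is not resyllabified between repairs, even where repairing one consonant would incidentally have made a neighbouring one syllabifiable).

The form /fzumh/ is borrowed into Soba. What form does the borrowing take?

gəzumhə

Substitution: /f/ → /g/, giving /gzumh/.
The consonants /g/, /h/ cannot be parsed into a legal (C)V(C) syllable (at most one coda consonant is licensed; onsets are limited to one consonant).
Epenthesis after each stranded consonant: /g/ → /gə/, /h/ → /hə/.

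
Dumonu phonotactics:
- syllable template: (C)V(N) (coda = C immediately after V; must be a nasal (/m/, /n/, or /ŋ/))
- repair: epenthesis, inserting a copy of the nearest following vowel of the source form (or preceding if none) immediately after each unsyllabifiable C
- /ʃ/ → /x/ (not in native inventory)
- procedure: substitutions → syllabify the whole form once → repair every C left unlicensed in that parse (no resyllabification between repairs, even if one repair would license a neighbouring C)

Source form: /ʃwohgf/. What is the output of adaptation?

xowohogofo

Substitution: /ʃ/ → /x/, giving /xwohgf/.
The consonants /x/, /h/, /g/, /f/ cannot be parsed into a legal (C)V(N) syllable (only a nasal (/m/, /n/, or /ŋ/) is licensed in coda position; onsets are limited to one consonant).
Each unlicensed consonant becomes the onset of a new syllable: /x/ → /xo/, /h/ → /ho/, /g/ → /go/, /f/ → /fo/.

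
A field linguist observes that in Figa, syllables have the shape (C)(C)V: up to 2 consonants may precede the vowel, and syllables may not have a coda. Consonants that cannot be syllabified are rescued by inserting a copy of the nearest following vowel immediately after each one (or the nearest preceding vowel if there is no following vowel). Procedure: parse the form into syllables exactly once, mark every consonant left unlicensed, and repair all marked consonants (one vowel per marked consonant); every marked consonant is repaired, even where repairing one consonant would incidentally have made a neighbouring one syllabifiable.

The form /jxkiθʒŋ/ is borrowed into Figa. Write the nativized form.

jixkiθiʒiŋi

Under (C)(C)V, the unsyllabifiable consonants are /j/, /θ/, /ʒ/, /ŋ/ (no codas are permitted; onsets may contain at most 2 consonants).
Each unlicensed consonant becomes the onset of a new syllable: /j/ → /ji/, /θ/ → /θi/, /ʒ/ → /ʒi/, /ŋ/ → /ŋi/.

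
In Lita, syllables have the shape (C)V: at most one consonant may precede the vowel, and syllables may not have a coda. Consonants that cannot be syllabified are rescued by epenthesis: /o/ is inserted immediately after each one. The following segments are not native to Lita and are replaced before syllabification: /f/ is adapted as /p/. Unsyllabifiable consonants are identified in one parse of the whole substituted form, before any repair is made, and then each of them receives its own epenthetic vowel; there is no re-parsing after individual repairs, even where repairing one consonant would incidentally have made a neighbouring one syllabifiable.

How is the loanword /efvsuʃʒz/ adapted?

Substitution: /f/ → /p/, giving /epvsuʃʒz/.
The consonants /p/, /v/, /ʃ/, /ʒ/, /z/ cannot be parsed into a legal (C)V syllable (no codas are permitted; onsets are limited to one consonant).
Each unlicensed consonant becomes the onset of a new syllable: /p/ → /po/, /v/ → /vo/, /ʃ/ → /ʃo/, /ʒ/ → /ʒo/, /z/ → /zo/.

epovosuʃoʒozo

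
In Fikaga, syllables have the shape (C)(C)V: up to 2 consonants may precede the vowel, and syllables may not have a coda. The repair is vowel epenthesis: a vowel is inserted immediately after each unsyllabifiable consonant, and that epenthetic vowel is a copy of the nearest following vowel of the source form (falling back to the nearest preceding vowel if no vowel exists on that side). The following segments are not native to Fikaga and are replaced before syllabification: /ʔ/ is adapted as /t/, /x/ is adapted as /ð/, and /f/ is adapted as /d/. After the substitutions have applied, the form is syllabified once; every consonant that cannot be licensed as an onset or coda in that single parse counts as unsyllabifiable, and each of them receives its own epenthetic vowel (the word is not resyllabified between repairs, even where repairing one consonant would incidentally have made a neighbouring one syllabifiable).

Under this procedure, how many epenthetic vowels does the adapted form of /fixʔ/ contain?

After substitution the input is /diðt/.
The unsyllabifiable consonants are /ð/, /t/; each receives one epenthetic vowel.

2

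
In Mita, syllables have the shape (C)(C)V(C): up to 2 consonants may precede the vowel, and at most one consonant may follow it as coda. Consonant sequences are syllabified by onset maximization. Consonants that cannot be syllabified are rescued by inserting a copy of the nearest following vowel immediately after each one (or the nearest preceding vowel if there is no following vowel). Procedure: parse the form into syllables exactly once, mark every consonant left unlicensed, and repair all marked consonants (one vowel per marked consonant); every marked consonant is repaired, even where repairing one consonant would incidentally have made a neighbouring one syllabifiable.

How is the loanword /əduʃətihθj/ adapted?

əduʃətihθiji

Under (C)(C)V(C), the unsyllabifiable consonants are /θ/, /j/ (at most one coda consonant is licensed; onsets may contain at most 2 consonants).
Inserting the epenthetic vowel yields /θ/ → /θi/, /j/ → /ji/.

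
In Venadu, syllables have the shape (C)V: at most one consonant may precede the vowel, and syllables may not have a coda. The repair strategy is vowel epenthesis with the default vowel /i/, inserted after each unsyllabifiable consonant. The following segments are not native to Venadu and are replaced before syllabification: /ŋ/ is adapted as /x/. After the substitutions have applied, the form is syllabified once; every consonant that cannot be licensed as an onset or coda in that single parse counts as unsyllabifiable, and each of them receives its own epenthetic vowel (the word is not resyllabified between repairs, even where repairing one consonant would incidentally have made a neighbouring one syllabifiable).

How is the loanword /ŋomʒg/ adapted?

xomiʒigi

Substitution: /ŋ/ → /x/, giving /xomʒg/.
Under (C)V, the unsyllabifiable consonants are /m/, /ʒ/, /g/ (no codas are permitted; onsets are limited to one consonant).
Each unlicensed consonant becomes the onset of a new syllable: /m/ → /mi/, /ʒ/ → /ʒi/, /g/ → /gi/.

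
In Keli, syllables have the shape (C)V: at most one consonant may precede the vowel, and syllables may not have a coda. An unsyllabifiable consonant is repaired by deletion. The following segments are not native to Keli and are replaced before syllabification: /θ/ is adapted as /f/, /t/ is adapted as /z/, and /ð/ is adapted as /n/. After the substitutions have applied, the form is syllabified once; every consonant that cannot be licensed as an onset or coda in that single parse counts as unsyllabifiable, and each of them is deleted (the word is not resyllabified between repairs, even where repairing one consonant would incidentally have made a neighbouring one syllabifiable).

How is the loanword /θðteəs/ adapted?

Substitution: /θ/ → /f/, /ð/ → /n/, /t/ → /z/, giving /fnzeəs/.
Under (C)V, the unsyllabifiable consonants are /f/, /n/, /s/ (no codas are permitted; onsets are limited to one consonant).
Each unlicensed consonant is deleted: /f/, /n/, /s/.

zeə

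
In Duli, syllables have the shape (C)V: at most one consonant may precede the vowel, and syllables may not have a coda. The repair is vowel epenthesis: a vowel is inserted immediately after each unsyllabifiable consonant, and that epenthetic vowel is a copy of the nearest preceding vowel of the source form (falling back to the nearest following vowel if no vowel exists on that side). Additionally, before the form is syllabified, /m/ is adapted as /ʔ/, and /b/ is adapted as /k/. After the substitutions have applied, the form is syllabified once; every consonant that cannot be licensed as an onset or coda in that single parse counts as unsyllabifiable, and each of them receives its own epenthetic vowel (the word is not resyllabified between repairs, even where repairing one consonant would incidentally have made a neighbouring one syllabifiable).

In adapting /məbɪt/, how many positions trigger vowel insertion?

1

After substitution the input is /ʔəkɪt/.
The unsyllabifiable consonants are /t/; each receives one epenthetic vowel.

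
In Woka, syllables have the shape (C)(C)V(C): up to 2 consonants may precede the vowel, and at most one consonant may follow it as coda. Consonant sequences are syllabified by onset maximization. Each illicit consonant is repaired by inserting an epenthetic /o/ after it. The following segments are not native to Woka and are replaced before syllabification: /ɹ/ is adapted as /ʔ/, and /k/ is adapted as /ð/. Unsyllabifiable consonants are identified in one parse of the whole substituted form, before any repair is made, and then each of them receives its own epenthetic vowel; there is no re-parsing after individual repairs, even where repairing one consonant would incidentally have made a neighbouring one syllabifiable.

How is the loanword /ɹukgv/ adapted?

Substitution: /ɹ/ → /ʔ/, /k/ → /ð/, giving /ʔuðgv/.
The consonants /g/, /v/ cannot be parsed into a legal (C)(C)V(C) syllable (at most one coda consonant is licensed; onsets may contain at most 2 consonants).
Each unlicensed consonant becomes the onset of a new syllable: /g/ → /go/, /v/ → /vo/.

ʔuðgovo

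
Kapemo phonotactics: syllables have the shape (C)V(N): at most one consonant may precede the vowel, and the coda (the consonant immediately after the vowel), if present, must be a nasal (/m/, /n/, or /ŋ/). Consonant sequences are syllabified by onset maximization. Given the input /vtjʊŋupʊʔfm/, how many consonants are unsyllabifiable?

5

The consonants /v/, /t/, /ʔ/, /f/, /m/ cannot be parsed into a legal (C)V(N) syllable (only a nasal (/m/, /n/, or /ŋ/) is licensed in coda position; onsets are limited to one consonant).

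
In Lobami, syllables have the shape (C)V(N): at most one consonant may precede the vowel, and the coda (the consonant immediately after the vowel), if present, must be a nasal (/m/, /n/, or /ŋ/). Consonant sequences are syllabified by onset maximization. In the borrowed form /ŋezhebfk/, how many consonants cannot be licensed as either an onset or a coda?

Under (C)V(N), the unsyllabifiable consonants are /z/, /b/, /f/, /k/ (only a nasal (/m/, /n/, or /ŋ/) is licensed in coda position; onsets are limited to one consonant).

4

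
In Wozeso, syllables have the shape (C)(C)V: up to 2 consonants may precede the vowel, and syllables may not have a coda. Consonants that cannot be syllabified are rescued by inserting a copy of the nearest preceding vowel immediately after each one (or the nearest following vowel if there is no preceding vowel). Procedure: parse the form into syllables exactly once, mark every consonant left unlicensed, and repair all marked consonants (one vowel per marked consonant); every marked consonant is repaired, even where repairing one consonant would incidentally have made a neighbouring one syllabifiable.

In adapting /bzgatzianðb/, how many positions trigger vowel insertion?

4

The unsyllabifiable consonants are /b/, /n/, /ð/, /b/; each receives one epenthetic vowel.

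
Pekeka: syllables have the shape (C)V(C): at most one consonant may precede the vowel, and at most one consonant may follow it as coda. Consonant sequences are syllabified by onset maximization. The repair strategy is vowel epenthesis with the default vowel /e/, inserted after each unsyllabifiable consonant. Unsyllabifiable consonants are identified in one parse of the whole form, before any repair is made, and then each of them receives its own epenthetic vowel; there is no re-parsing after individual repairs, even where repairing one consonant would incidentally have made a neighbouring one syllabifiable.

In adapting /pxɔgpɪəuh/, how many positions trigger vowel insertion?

The unsyllabifiable consonants are /p/; each receives one epenthetic vowel.

1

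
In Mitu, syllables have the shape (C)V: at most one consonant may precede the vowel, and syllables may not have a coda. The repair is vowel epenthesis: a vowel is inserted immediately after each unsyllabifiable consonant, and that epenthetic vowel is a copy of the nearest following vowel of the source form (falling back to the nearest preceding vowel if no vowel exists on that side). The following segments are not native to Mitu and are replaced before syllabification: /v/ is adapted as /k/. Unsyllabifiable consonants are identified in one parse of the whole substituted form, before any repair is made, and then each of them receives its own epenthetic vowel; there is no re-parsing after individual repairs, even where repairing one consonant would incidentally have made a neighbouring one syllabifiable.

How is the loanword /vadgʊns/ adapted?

kadʊgʊnʊsʊ

Substitution: /v/ → /k/, giving /kadgʊns/.
Syllabifying with onset maximization leaves /d/, /n/, /s/ stranded (no codas are permitted; onsets are limited to one consonant).
Each unlicensed consonant becomes the onset of a new syllable: /d/ → /dʊ/, /n/ → /nʊ/, /s/ → /sʊ/.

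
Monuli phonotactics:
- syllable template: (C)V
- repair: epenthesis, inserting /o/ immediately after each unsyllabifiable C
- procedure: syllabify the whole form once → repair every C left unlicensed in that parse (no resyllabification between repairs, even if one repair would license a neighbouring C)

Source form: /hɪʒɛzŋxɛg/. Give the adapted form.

Syllabifying with onset maximization leaves /z/, /ŋ/, /g/ stranded (no codas are permitted; onsets are limited to one consonant).
Epenthesis after each stranded consonant: /z/ → /zo/, /ŋ/ → /ŋo/, /g/ → /go/.

hɪʒɛzoŋoxɛgo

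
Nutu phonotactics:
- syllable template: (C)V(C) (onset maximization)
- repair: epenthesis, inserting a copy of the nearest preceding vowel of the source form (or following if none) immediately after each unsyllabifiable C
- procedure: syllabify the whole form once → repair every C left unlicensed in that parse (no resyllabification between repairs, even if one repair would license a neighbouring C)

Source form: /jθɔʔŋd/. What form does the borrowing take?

Under (C)V(C), the unsyllabifiable consonants are /j/, /ŋ/, /d/ (at most one coda consonant is licensed; onsets are limited to one consonant).
Each unlicensed consonant becomes the onset of a new syllable: /j/ → /jɔ/, /ŋ/ → /ŋɔ/, /d/ → /dɔ/.

jɔθɔʔŋɔdɔ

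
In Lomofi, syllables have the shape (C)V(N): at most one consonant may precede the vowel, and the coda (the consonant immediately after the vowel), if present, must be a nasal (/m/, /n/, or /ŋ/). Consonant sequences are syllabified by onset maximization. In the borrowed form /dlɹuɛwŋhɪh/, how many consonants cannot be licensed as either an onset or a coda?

Under (C)V(N), the unsyllabifiable consonants are /d/, /l/, /w/, /ŋ/, /h/ (only a nasal (/m/, /n/, or /ŋ/) is licensed in coda position; onsets are limited to one consonant).

5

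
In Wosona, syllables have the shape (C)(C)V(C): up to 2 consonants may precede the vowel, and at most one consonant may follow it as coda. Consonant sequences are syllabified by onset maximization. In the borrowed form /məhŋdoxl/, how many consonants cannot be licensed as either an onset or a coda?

1

Under (C)(C)V(C), the unsyllabifiable consonants are /l/ (at most one coda consonant is licensed; onsets may contain at most 2 consonants).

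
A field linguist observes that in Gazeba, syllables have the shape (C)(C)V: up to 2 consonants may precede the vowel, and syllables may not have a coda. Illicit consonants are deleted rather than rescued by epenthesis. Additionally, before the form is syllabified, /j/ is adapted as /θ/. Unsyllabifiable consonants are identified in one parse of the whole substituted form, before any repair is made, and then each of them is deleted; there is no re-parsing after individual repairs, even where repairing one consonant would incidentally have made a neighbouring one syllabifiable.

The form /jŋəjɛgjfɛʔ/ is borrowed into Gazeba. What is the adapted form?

θŋəθɛθfɛ

Substitution: /j/ → /θ/, giving /θŋəθɛgθfɛʔ/.
The consonants /g/, /ʔ/ cannot be parsed into a legal (C)(C)V syllable (no codas are permitted; onsets may contain at most 2 consonants).
Deleting the stranded consonants removes /g/, /ʔ/.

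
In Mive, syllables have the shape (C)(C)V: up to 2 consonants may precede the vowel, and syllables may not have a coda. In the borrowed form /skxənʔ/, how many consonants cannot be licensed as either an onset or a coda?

3

Under (C)(C)V, the unsyllabifiable consonants are /s/, /n/, /ʔ/ (no codas are permitted; onsets may contain at most 2 consonants).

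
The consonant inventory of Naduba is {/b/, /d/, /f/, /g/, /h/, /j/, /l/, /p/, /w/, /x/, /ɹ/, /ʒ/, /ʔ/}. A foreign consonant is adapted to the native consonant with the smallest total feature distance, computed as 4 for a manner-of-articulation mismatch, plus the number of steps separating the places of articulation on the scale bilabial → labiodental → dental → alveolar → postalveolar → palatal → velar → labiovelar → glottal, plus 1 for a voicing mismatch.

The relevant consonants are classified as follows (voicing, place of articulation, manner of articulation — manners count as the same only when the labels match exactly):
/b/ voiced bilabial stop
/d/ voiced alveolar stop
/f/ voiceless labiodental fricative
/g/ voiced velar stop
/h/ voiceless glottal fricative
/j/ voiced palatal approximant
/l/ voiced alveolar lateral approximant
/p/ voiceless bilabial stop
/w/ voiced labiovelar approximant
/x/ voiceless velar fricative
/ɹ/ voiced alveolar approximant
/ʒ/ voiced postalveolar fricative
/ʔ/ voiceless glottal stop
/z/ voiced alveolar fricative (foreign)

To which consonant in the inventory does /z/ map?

/ʒ/ is closest: same manner (fricative), place distance 1 (alveolar→postalveolar), same voicing; total 1. Next closest is /f/ at distance 3.

ʒ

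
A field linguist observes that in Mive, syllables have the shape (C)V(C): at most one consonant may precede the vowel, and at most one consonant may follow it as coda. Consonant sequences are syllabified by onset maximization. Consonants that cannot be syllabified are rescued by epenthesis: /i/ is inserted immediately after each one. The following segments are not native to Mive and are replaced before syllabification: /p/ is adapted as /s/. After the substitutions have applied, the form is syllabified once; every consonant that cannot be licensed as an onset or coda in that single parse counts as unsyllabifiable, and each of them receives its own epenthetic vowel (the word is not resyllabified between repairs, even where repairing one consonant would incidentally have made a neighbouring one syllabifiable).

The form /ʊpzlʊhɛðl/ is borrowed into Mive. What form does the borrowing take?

Substitution: /p/ → /s/, giving /ʊszlʊhɛðl/.
The consonants /z/, /l/ cannot be parsed into a legal (C)V(C) syllable (at most one coda consonant is licensed; onsets are limited to one consonant).
Inserting the epenthetic vowel yields /z/ → /zi/, /l/ → /li/.

ʊszilʊhɛðli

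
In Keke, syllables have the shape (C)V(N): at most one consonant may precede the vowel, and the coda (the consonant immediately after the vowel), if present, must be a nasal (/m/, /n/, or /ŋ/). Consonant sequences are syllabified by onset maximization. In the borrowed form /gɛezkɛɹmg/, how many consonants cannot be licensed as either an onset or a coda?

The consonants /z/, /ɹ/, /m/, /g/ cannot be parsed into a legal (C)V(N) syllable (only a nasal (/m/, /n/, or /ŋ/) is licensed in coda position; onsets are limited to one consonant).

4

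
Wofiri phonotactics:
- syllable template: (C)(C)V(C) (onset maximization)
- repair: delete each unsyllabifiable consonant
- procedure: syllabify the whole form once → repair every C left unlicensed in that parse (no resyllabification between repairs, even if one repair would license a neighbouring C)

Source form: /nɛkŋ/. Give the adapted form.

The consonants /ŋ/ cannot be parsed into a legal (C)(C)V(C) syllable (at most one coda consonant is licensed; onsets may contain at most 2 consonants).
Each unlicensed consonant is deleted: /ŋ/.

nɛk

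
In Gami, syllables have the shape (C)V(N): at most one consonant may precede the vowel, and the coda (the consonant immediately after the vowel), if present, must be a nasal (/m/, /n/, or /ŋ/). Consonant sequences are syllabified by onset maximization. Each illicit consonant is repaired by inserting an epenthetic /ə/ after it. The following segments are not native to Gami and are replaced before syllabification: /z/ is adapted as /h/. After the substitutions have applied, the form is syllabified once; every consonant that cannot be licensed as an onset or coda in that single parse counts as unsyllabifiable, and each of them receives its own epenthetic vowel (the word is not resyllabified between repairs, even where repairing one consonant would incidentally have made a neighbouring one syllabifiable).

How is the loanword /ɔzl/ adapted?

Substitution: /z/ → /h/, giving /ɔhl/.
The consonants /h/, /l/ cannot be parsed into a legal (C)V(N) syllable (only a nasal (/m/, /n/, or /ŋ/) is licensed in coda position; onsets are limited to one consonant).
Each unlicensed consonant becomes the onset of a new syllable: /h/ → /hə/, /l/ → /lə/.

ɔhələ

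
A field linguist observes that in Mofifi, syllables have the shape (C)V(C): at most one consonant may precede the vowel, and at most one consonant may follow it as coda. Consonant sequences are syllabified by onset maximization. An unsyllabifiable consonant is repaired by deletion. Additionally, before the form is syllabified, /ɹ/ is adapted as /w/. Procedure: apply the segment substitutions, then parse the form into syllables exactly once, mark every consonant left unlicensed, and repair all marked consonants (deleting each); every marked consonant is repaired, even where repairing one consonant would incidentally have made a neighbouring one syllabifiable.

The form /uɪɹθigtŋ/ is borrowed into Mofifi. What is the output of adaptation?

Substitution: /ɹ/ → /w/, giving /uɪwθigtŋ/.
Under (C)V(C), the unsyllabifiable consonants are /t/, /ŋ/ (at most one coda consonant is licensed; onsets are limited to one consonant).
Each unlicensed consonant is deleted: /t/, /ŋ/.

uɪwθig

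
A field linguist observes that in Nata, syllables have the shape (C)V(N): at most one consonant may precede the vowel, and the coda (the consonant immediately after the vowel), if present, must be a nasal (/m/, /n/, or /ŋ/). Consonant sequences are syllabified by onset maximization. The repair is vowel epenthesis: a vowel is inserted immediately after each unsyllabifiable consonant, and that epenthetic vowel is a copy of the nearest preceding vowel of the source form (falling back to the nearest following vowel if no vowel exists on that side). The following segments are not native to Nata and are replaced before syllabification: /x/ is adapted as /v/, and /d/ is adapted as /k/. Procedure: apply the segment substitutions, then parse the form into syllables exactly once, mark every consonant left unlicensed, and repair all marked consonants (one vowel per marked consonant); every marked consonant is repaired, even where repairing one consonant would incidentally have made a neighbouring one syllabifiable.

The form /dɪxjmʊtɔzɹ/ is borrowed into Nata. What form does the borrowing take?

Substitution: /d/ → /k/, /x/ → /v/, giving /kɪvjmʊtɔzɹ/.
Syllabifying with onset maximization leaves /v/, /j/, /z/, /ɹ/ stranded (only a nasal (/m/, /n/, or /ŋ/) is licensed in coda position; onsets are limited to one consonant).
Each unlicensed consonant becomes the onset of a new syllable: /v/ → /vɪ/, /j/ → /jɪ/, /z/ → /zɔ/, /ɹ/ → /ɹɔ/.

kɪvɪjɪmʊtɔzɔɹɔ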